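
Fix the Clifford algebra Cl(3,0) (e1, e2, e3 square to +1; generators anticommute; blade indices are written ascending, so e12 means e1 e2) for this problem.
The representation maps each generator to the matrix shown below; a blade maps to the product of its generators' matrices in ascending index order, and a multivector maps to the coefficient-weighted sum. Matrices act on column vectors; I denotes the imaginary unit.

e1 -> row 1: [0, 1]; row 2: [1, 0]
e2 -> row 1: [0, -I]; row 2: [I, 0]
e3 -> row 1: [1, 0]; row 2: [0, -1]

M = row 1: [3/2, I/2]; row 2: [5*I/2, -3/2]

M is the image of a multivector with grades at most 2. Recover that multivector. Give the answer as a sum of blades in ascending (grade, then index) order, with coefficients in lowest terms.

Method: 1, rho(e1), rho(e2), rho(e3) form a trace-orthogonal basis of the 2x2 complex matrices (tr(X Y) = 2 if X = Y, else 0), so M = m0*1 + m1*rho(e1) + m2*rho(e2) + m3*rho(e3) with m0 = tr(M)/2 = 0, m1 = tr(M rho(e1))/2 = 3*I/2, m2 = tr(M rho(e2))/2 = 1, m3 = tr(M rho(e3))/2 = 3/2.
Multiplying table entries, the bivector images are rho(e12) = I*rho(e3), rho(e13) = -I*rho(e2), rho(e23) = I*rho(e1); with real blade coefficients the real parts of m0..m3 are the coefficients of 1, e1, e2, e3 and the imaginary parts give the bivectors (e23: Im m1, e13: -Im m2, e12: Im m3).
Answer: e2 + 3/2*e3 + 3/2*e23


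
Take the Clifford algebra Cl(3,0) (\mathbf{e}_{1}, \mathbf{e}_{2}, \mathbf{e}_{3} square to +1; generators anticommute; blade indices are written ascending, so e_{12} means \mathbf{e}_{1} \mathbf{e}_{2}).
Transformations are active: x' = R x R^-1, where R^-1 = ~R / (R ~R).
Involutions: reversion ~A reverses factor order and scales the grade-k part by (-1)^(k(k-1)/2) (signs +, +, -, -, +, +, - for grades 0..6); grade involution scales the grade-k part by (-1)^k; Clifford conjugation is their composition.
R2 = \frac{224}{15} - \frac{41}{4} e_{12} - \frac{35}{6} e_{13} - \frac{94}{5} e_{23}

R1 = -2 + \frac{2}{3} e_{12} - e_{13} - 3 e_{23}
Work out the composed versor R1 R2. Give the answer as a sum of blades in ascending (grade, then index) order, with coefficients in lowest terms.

Distribute over the terms of R1 (each basis-blade product reordered to ascending indices, repeated generators contracted through their squares):
(-2) R2 = -\frac{448}{15} + \frac{41}{2} e_{12} + \frac{35}{3} e_{13} + \frac{188}{5} e_{23}
(\frac{2}{3} e_{12}) R2 = \frac{41}{6} + \frac{448}{45} e_{12} - \frac{188}{15} e_{13} + \frac{35}{9} e_{23}
(-e_{13}) R2 = -\frac{35}{6} - \frac{94}{5} e_{12} - \frac{224}{15} e_{13} + \frac{41}{4} e_{23}
(-3 e_{23}) R2 = -\frac{282}{5} + \frac{35}{2} e_{12} - \frac{123}{4} e_{13} - \frac{224}{5} e_{23}
Summing the partial products and collecting blades:
Answer: -\frac{1279}{15} + \frac{1312}{45} e_{12} - \frac{931}{20} e_{13} + \frac{1249}{180} e_{23}


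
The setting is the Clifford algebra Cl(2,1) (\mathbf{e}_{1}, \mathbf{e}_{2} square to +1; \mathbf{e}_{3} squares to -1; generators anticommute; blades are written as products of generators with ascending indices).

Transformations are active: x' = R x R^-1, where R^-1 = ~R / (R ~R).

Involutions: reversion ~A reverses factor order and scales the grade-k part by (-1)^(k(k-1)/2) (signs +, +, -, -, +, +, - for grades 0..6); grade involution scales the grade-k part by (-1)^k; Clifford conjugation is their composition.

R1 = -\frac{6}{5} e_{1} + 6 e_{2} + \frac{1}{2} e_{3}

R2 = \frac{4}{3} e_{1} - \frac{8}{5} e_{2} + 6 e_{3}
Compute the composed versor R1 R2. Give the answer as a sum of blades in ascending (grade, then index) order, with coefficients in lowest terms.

Distribute over the terms of R1 (each basis-blade product reordered to ascending indices, repeated generators contracted through their squares):
(-\frac{6}{5} e_{1}) R2 = -\frac{8}{5} + \frac{48}{25} e_{1} e_{2} - \frac{36}{5} e_{1} e_{3}
(6 e_{2}) R2 = -\frac{48}{5} - 8 e_{1} e_{2} + 36 e_{2} e_{3}
(\frac{1}{2} e_{3}) R2 = -3 - \frac{2}{3} e_{1} e_{3} + \frac{4}{5} e_{2} e_{3}
Summing the partial products and collecting blades:
Answer: -\frac{71}{5} - \frac{152}{25} e_{1} e_{2} - \frac{118}{15} e_{1} e_{3} + \frac{184}{5} e_{2} e_{3}


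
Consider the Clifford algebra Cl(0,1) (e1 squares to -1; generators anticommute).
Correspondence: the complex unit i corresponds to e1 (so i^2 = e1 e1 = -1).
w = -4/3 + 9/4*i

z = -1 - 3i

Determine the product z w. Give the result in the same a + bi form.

In blades: z = -1 - 3*e1, w = -4/3 + 9/4*e1.
Distribute z over w term by term (generator squares from the signature, products reordered to ascending indices): (-1)*w = 4/3 - 9/4*e1; (-3*e1)*w = 27/4 + 4*e1.
Sum: 97/12 + 7/4*e1; translating back through the correspondence:
Answer: 97/12 + 7/4*i


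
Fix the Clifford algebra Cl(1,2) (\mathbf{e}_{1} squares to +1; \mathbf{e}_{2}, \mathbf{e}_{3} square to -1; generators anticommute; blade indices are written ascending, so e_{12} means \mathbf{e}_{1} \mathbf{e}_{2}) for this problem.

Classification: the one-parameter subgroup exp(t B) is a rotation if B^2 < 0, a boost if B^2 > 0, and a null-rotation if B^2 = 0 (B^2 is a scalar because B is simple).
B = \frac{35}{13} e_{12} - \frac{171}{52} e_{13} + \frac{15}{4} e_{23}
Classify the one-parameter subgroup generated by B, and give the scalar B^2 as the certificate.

B^2 term by term: the squares give (\frac{35}{13})^2*(e_{12})^2 + (-\frac{171}{52})^2*(e_{13})^2 + (\frac{15}{4})^2*(e_{23})^2 = \frac{1225}{169}*(+1) + \frac{29241}{2704}*(+1) + \frac{225}{16}*(-1) = 4 (each basis 2-blade squares to minus the product of its generators' squares); cross terms between blades sharing an index anticommute and cancel. So B^2 = 4.
Answer: boost, certificate B^2 = 4. The invariant at work: B^2 = 4 is unchanged by conjugation, hence its sign classifies the subgroup whatever basis B is written in.


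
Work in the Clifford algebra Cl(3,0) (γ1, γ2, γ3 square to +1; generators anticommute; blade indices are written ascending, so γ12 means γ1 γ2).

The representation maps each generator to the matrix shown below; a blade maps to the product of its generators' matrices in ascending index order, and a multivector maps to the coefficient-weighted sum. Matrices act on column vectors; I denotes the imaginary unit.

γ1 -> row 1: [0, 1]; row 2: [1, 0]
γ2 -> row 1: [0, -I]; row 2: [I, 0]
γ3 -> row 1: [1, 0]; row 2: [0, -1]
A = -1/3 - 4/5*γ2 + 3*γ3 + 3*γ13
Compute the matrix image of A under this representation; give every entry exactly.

Bivector images (products of the table entries): rho(γ13) = rho(γ1)rho(γ3) = row 1: [0, -1]; row 2: [1, 0].
M = (-1/3)*1 + (-4/5)*rho(γ2) + (3)*rho(γ3) + (3)*rho(γ13), summed entrywise (1 is the identity matrix):
Answer: row 1: [8/3, -3 + 4*I/5]; row 2: [3 - 4*I/5, -10/3]


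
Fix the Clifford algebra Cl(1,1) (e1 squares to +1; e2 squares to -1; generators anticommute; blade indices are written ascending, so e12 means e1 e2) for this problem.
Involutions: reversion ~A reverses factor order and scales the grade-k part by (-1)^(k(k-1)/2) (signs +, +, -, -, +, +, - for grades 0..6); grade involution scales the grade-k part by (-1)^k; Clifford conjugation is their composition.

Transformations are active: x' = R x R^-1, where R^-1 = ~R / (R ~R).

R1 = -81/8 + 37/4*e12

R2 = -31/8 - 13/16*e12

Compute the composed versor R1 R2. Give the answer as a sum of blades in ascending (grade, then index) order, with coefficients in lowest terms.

Distribute over the terms of R1 (each basis-blade product reordered to ascending indices, repeated generators contracted through their squares):
(-81/8) R2 = 2511/64 + 1053/128*e12
(37/4*e12) R2 = -481/64 - 1147/32*e12
Summing the partial products and collecting blades:
Answer: 1015/32 - 3535/128*e12


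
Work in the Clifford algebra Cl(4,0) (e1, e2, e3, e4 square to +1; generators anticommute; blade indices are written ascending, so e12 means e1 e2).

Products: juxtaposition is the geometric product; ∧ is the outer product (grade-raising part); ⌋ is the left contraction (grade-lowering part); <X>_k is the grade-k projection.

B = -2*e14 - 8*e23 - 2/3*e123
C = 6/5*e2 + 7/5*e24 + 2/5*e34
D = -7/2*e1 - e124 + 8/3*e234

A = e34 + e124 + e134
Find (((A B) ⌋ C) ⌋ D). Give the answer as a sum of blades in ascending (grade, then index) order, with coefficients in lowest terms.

step 1: -2*e2 - 2*e3 - 2*e13 + 26/3*e24 - 2/3*e34 + 26/3*e124 - 8*e134
step 2: -214/15 - 18/5*e4
step 3: 749/15*e1 + 18/5*e12 - 48/5*e23 + 214/15*e124 - 1712/45*e234
Answer: 749/15*e1 + 18/5*e12 - 48/5*e23 + 214/15*e124 - 1712/45*e234


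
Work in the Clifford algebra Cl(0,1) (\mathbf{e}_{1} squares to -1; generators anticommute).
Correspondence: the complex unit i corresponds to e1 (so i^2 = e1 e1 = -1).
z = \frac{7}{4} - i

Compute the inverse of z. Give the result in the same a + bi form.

In blades: z = \frac{7}{4} - e_{1}.
With qbar = \frac{7}{4} + e_{1} (scalar fixed, mapped units negated), z qbar = \frac{65}{16} (the sum of squared coefficients), so z^-1 = qbar / (\frac{65}{16}) = \frac{28}{65} + \frac{16}{65} e_{1}; translating back:
Answer: \frac{28}{65} + \frac{16}{65}i


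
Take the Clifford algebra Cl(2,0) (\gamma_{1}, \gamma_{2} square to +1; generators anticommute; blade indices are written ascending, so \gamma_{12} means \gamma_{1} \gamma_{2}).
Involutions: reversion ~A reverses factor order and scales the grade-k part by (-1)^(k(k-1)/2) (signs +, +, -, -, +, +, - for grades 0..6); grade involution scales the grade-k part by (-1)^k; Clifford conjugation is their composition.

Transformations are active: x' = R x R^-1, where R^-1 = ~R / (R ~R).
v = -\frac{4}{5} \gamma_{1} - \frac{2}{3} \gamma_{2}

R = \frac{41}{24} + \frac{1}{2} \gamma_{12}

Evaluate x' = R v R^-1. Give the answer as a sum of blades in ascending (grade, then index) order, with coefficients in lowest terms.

~R = \frac{41}{24} - \frac{1}{2} \gamma_{12}, and R ~R = \frac{1825}{576}, so R^-1 = ~R / (\frac{1825}{576}).
R v = -\frac{17}{10} \gamma_{1} - \frac{133}{180} \gamma_{2}
Answer: -\frac{9428}{9125} \gamma_{1} - \frac{3562}{27375} \gamma_{2}


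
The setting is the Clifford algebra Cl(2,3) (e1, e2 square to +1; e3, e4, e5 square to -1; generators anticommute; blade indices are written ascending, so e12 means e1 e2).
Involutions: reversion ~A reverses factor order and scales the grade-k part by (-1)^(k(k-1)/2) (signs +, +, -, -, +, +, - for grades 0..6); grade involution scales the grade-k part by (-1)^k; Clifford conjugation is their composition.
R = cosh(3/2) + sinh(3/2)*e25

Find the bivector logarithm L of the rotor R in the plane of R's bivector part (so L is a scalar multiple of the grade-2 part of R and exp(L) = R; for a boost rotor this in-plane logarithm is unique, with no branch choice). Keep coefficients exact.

The scalar part of R is cosh(3/2), which fixes the rapidity magnitude through cosh (cosh is even, so it cannot fix the sign — the bivector part carries that); dividing the bivector part by sinh of the rapidity gives the plane, and L = rapidity * plane, where the joint sign ambiguity of (rapidity, plane) cancels in the product.
Concretely: cosh(rapidity) = cosh(3/2) gives rapidity = ±3/2, and since rapidity/sinh(rapidity) is even the sign is immaterial: L = (rapidity/sinh(rapidity)) * <R>_2 = (3/(2*sinh(3/2))) * <R>_2.
Answer: 3/2*e25


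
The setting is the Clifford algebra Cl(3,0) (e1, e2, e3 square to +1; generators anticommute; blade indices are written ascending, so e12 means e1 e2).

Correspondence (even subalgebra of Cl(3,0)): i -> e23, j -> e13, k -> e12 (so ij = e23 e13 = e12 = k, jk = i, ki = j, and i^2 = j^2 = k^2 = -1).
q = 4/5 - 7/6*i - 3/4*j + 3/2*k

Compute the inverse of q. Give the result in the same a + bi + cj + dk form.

In blades: q = 4/5 + 3/2*e12 - 3/4*e13 - 7/6*e23.
With qbar = 4/5 - 3/2*e12 + 3/4*e13 + 7/6*e23 (scalar fixed, mapped units negated), q qbar = 17329/3600 (the sum of squared coefficients), so q^-1 = qbar / (17329/3600) = 2880/17329 - 5400/17329*e12 + 2700/17329*e13 + 4200/17329*e23; translating back:
Answer: 2880/17329 + 4200/17329*i + 2700/17329*j - 5400/17329*k


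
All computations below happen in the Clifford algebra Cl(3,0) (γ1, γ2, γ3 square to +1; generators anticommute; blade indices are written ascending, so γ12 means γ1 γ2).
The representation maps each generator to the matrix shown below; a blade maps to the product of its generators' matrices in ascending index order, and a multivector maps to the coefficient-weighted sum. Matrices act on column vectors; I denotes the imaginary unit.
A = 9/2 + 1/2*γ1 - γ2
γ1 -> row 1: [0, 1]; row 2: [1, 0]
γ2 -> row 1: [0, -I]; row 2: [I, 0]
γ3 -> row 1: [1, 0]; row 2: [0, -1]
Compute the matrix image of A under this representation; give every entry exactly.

M = (9/2)*1 + (1/2)*rho(γ1) + (-1)*rho(γ2), summed entrywise (1 is the identity matrix):
Answer: row 1: [9/2, 1/2 + I]; row 2: [1/2 - I, 9/2]


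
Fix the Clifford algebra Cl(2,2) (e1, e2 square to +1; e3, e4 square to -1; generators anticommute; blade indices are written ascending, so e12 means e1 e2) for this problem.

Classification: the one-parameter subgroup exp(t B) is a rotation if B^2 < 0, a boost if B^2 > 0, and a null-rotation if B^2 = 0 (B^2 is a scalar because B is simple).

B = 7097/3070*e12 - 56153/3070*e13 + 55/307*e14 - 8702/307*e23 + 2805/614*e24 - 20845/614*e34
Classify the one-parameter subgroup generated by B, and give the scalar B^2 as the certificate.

B^2 term by term: the squares give (7097/3070)^2*(e12)^2 + (-56153/3070)^2*(e13)^2 + (55/307)^2*(e14)^2 + (-8702/307)^2*(e23)^2 + (2805/614)^2*(e24)^2 + (-20845/614)^2*(e34)^2 = 50367409/9424900*(-1) + 3153159409/9424900*(+1) + 3025/94249*(+1) + 75724804/94249*(+1) + 7868025/376996*(+1) + 434514025/376996*(-1) = 1 (each basis 2-blade squares to minus the product of its generators' squares); cross terms between blades sharing an index anticommute and cancel; the commuting (index-disjoint) pairs give grade-4 terms 2*c*c'*(blade product), which cancel blade by blade — e1234: -29587393/188498 + 31501833/188498 - 957220/94249 = 0 — confirming B is simple. So B^2 = 1.
Answer: boost, certificate B^2 = 1. B^2 = 1 is basis-independent, so its sign is the whole story.


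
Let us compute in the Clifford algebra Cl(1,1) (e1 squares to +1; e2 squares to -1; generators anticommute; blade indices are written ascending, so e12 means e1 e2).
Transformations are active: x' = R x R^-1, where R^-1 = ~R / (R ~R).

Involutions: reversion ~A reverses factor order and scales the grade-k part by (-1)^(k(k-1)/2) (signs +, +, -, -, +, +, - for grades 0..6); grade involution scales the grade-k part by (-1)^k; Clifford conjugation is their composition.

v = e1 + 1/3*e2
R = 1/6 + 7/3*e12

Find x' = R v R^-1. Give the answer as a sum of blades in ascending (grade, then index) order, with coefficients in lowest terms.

~R = 1/6 - 7/3*e12, and R ~R = -65/12, so R^-1 = ~R / (-65/12).
R v = -11/18*e1 - 41/18*e2
Answer: -563/585*e1 - 113/585*e2


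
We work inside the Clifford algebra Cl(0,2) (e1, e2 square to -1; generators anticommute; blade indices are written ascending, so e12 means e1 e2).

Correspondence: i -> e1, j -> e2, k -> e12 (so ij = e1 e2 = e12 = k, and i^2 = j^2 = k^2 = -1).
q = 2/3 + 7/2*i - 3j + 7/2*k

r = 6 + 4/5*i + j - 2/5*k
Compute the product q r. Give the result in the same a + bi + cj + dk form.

In blades: q = 2/3 + 7/2*e1 - 3*e2 + 7/2*e12, r = 6 + 4/5*e1 + e2 - 2/5*e12.
Distribute q over r term by term (generator squares from the signature, products reordered to ascending indices): (2/3)*r = 4 + 8/15*e1 + 2/3*e2 - 4/15*e12; (7/2*e1)*r = -14/5 + 21*e1 + 7/5*e2 + 7/2*e12; (-3*e2)*r = 3 + 6/5*e1 - 18*e2 + 12/5*e12; (7/2*e12)*r = 7/5 - 7/2*e1 + 14/5*e2 + 21*e12.
Sum: 28/5 + 577/30*e1 - 197/15*e2 + 799/30*e12; translating back through the correspondence:
Answer: 28/5 + 577/30*i - 197/15*j + 799/30*k


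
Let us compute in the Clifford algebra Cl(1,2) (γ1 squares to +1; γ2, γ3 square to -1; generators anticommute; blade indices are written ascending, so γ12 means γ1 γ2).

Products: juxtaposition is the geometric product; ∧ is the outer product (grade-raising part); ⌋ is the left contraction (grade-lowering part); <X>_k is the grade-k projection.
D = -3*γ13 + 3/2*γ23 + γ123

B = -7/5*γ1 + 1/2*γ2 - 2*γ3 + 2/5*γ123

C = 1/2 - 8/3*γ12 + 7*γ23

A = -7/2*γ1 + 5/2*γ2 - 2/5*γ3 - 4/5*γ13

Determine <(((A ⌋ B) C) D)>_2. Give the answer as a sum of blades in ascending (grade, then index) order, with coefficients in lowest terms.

step 1: 57/20 + 8/25*γ2 + 4/25*γ12 + γ13 - 7/5*γ23
step 2: 6479/600 - 64/75*γ1 + 4/25*γ2 - 56/25*γ3 - 13/25*γ12 + 467/150*γ13 + 199/12*γ23
step 3: -6843/200 - 2959/300*γ1 - 971/150*γ2 + 9/5*γ3 + 2833/50*γ12 - 6291/200*γ13 + 16541/1200*γ23 + 5999/600*γ123
step 4: 2833/50*γ12 - 6291/200*γ13 + 16541/1200*γ23
Answer: 2833/50*γ12 - 6291/200*γ13 + 16541/1200*γ23


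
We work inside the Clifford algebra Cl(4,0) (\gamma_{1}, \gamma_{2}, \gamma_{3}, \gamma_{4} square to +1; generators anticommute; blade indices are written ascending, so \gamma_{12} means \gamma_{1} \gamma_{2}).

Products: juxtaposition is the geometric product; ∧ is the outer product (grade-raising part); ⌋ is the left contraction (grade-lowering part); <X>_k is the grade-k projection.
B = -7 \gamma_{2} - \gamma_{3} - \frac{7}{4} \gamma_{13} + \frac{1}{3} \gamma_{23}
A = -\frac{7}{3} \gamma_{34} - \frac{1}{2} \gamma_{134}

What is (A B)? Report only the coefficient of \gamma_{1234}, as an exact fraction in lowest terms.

step 1: -\frac{77}{24} \gamma_{4} - \frac{55}{12} \gamma_{14} + \frac{7}{9} \gamma_{24} + \frac{1}{6} \gamma_{124} + \frac{49}{3} \gamma_{234} + \frac{7}{2} \gamma_{1234}
Answer: \frac{7}{2}


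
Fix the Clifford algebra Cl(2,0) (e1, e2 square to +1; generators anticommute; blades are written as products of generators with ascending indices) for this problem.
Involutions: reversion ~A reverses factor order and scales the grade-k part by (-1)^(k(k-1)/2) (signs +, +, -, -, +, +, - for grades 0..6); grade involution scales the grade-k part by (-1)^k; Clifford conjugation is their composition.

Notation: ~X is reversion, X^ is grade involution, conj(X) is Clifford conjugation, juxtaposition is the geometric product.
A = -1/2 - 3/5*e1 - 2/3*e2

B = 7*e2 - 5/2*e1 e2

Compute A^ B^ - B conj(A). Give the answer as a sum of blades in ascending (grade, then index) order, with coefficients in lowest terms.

first term: -14/3 + 5/3*e1 + 2*e2 - 59/20*e1 e2
second term: 14/3 - 5/3*e1 - 2*e2 - 59/20*e1 e2
Answer: -28/3 + 10/3*e1 + 4*e2


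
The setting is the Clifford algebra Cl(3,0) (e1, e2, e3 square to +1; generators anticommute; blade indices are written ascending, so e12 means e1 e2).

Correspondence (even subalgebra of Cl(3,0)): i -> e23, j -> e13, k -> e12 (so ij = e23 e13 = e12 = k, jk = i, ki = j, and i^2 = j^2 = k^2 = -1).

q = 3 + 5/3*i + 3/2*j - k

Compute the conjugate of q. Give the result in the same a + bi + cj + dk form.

In blades: q = 3 - e12 + 3/2*e13 + 5/3*e23.
Quaternion conjugation is reversion on the even subalgebra: the scalar is fixed and every grade-2 blade flips sign, giving 3 + e12 - 3/2*e13 - 5/3*e23; translating back:
Answer: 3 - 5/3*i - 3/2*j + k


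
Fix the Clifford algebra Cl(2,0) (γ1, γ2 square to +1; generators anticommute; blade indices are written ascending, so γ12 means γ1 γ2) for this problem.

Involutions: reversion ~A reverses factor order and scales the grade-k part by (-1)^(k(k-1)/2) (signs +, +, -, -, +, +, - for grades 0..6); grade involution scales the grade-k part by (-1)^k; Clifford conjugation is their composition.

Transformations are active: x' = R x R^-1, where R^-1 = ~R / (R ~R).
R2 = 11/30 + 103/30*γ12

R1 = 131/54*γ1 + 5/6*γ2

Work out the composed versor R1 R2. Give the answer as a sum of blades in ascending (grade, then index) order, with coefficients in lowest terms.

Distribute over the terms of R1 (each basis-blade product reordered to ascending indices, repeated generators contracted through their squares):
(131/54*γ1) R2 = 1441/1620*γ1 + 13493/1620*γ2
(5/6*γ2) R2 = -103/36*γ1 + 11/36*γ2
Summing the partial products and collecting blades:
Answer: -1597/810*γ1 + 3497/405*γ2


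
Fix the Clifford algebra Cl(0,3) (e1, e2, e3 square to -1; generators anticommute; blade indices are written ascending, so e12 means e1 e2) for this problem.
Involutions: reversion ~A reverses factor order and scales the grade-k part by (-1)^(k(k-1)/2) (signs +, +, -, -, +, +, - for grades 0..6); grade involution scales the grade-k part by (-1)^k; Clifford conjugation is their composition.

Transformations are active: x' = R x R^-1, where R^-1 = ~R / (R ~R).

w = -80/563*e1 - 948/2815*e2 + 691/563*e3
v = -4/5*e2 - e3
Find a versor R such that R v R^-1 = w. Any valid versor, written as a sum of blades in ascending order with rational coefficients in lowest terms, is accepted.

The midline construction: v and w both square to -41/25, so reflecting in their sum -80/563*e1 - 640/563*e2 + 128/563*e3 exchanges them.
Answer: -80/563*e1 - 640/563*e2 + 128/563*e3


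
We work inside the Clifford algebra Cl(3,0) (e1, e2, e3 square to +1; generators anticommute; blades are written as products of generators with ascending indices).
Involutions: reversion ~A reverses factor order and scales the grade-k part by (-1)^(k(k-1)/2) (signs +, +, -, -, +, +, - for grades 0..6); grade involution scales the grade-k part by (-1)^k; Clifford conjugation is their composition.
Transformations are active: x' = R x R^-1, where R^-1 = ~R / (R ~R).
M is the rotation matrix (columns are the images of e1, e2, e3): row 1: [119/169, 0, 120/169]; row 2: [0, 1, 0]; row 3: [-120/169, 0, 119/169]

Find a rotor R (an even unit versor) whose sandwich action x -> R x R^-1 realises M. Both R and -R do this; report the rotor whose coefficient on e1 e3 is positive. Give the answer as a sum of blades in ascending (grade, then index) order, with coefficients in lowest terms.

Method: write R = a + b12*e1 e2 + b13*e1 e3 + b23*e2 e3 with a^2 + b12^2 + b13^2 + b23^2 = 1 (so R^-1 = ~R). Expanding the columns R e_j ~R gives tr M = 4a^2 - 1 and, from the antisymmetric part, M21 - M12 = -4a*b12, M13 - M31 = 4a*b13, M32 - M23 = -4a*b23.
Here tr M = 407/169, so a^2 = (1 + tr M)/4 = 144/169 and a = ±12/13. Taking a = 12/13: M21 - M12 = 0, M13 - M31 = 240/169, M32 - M23 = 0, giving b12 = 0, b13 = 5/13, b23 = 0, i.e. R = 12/13 + 5/13*e1 e3.
Its e1 e3 coefficient is already positive.
Answer: 12/13 + 5/13*e1 e3. Note: both R and -R realise this M (trace 407/169); the covering map identifies them, and the e1 e3-coefficient sign is the tie-breaker.


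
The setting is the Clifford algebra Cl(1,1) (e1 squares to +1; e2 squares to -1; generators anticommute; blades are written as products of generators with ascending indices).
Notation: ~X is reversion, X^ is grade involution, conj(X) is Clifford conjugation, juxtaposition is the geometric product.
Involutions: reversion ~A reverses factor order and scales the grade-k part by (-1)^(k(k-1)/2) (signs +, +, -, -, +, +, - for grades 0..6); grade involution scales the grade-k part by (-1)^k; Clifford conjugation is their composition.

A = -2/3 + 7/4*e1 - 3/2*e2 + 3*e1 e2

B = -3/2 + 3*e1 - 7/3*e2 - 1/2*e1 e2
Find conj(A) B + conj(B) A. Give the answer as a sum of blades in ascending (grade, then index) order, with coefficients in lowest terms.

first term: 3/4 - 57/8*e1 + 661/72*e2 + 53/12*e1 e2
second term: 3/4 + 57/8*e1 - 661/72*e2 - 53/12*e1 e2
Answer: 3/2


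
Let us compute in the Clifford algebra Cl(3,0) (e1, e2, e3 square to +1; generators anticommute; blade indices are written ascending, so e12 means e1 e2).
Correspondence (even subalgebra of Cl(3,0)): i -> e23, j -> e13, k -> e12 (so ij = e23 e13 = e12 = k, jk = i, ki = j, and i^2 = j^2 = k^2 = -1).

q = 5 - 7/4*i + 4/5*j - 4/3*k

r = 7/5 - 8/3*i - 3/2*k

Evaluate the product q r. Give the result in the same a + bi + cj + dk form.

In blades: q = 5 - 4/3*e12 + 4/5*e13 - 7/4*e23, r = 7/5 - 3/2*e12 - 8/3*e23.
Distribute q over r term by term (generator squares from the signature, products reordered to ascending indices): (5)*r = 7 - 15/2*e12 - 40/3*e23; (-4/3*e12)*r = -2 - 28/15*e12 + 32/9*e13; (4/5*e13)*r = 32/15*e12 + 28/25*e13 - 6/5*e23; (-7/4*e23)*r = -14/3 - 21/8*e13 - 49/20*e23.
Sum: 1/3 - 217/30*e12 + 3691/1800*e13 - 1019/60*e23; translating back through the correspondence:
Answer: 1/3 - 1019/60*i + 3691/1800*j - 217/30*k


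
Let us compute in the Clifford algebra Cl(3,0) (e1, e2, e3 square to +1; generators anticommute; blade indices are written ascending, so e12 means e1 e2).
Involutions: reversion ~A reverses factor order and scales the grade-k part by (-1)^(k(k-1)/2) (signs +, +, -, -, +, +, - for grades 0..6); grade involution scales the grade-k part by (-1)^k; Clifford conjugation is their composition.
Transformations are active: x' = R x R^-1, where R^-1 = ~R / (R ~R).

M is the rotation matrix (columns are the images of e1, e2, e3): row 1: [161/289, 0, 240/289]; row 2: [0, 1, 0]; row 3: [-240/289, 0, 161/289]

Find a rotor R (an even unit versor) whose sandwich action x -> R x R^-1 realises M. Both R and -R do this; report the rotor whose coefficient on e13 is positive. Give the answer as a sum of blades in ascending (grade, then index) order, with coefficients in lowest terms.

Method: write R = a + b12*e12 + b13*e13 + b23*e23 with a^2 + b12^2 + b13^2 + b23^2 = 1 (so R^-1 = ~R). Expanding the columns R e_j ~R gives tr M = 4a^2 - 1 and, from the antisymmetric part, M21 - M12 = -4a*b12, M13 - M31 = 4a*b13, M32 - M23 = -4a*b23.
Here tr M = 611/289, so a^2 = (1 + tr M)/4 = 225/289 and a = ±15/17. Taking a = 15/17: M21 - M12 = 0, M13 - M31 = 480/289, M32 - M23 = 0, giving b12 = 0, b13 = 8/17, b23 = 0, i.e. R = 15/17 + 8/17*e13.
Its e13 coefficient is already positive.
Answer: 15/17 + 8/17*e13. Sheet selection: the two-to-one cover makes ±R indistinguishable at the matrix level (trace 611/289), so uniqueness comes from the required sign on e13.


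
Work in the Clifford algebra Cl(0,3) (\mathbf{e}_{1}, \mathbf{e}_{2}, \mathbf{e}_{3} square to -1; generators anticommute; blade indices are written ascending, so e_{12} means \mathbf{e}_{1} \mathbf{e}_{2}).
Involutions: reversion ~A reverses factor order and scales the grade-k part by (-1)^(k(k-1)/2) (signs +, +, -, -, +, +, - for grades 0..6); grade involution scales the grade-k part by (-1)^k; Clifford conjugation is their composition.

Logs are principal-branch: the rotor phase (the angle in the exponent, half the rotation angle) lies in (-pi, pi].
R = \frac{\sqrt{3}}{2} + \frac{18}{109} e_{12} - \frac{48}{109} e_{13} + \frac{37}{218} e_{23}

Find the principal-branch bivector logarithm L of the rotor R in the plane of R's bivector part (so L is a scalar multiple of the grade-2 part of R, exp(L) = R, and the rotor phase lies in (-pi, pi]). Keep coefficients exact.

The scalar part of R is \frac{\sqrt{3}}{2}, and that scalar determines the rotor phase on the principal branch; recovering the unit plane as bivector-part over sine of the phase gives L = phase * plane.
Concretely: cos(phase) = \frac{\sqrt{3}}{2} gives phase = ±\frac{\pi}{6}, and since phase/sin(phase) is even the sign is immaterial: L = (phase/sin(phase)) * <R>_2 = (\frac{\pi}{3}) * <R>_2.
Answer: \frac{6 \pi}{109} e_{12} - \frac{16 \pi}{109} e_{13} + \frac{37 \pi}{654} e_{23}


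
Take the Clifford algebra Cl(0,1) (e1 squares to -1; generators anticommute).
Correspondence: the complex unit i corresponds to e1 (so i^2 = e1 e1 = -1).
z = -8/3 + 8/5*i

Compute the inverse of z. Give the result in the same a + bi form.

In blades: z = -8/3 + 8/5*e1.
With qbar = -8/3 - 8/5*e1 (scalar fixed, mapped units negated), z qbar = 2176/225 (the sum of squared coefficients), so z^-1 = qbar / (2176/225) = -75/272 - 45/272*e1; translating back:
Answer: -75/272 - 45/272*i


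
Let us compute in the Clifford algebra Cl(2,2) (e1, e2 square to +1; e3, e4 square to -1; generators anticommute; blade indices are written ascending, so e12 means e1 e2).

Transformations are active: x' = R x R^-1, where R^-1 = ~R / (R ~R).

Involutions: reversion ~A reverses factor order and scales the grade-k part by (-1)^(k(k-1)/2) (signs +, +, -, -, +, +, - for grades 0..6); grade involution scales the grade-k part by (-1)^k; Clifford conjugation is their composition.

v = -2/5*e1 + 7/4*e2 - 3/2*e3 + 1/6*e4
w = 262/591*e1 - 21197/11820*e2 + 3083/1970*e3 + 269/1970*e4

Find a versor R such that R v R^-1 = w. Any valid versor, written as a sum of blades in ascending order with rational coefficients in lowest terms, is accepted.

Here q(v) = q(w) = 3401/3600; the classical choice R = v + w = 128/2955*e1 - 128/2955*e2 + 64/985*e3 + 896/2955*e4 then realises v -> w under the sandwich.
Answer: 128/2955*e1 - 128/2955*e2 + 64/985*e3 + 896/2955*e4


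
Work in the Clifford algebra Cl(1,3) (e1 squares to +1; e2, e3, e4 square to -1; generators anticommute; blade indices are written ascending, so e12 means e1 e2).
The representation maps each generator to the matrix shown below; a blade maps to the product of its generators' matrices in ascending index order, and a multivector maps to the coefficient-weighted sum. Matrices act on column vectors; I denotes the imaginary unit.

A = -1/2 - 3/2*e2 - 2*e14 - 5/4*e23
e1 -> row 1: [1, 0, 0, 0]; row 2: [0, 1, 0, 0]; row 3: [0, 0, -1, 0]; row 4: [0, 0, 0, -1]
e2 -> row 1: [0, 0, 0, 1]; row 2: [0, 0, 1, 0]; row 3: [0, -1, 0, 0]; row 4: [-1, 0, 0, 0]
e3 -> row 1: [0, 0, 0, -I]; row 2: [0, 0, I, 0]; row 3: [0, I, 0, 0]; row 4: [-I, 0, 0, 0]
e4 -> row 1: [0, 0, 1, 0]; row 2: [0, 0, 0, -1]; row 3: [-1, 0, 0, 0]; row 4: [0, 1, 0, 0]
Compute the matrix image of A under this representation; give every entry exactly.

Bivector images (products of the table entries): rho(e14) = rho(e1)rho(e4) = row 1: [0, 0, 1, 0]; row 2: [0, 0, 0, -1]; row 3: [1, 0, 0, 0]; row 4: [0, -1, 0, 0]; rho(e23) = rho(e2)rho(e3) = row 1: [-I, 0, 0, 0]; row 2: [0, I, 0, 0]; row 3: [0, 0, -I, 0]; row 4: [0, 0, 0, I].
M = (-1/2)*1 + (-3/2)*rho(e2) + (-2)*rho(e14) + (-5/4)*rho(e23), summed entrywise (1 is the identity matrix):
Answer: row 1: [-1/2 + 5*I/4, 0, -2, -3/2]; row 2: [0, -1/2 - 5*I/4, -3/2, 2]; row 3: [-2, 3/2, -1/2 + 5*I/4, 0]; row 4: [3/2, 2, 0, -1/2 - 5*I/4]


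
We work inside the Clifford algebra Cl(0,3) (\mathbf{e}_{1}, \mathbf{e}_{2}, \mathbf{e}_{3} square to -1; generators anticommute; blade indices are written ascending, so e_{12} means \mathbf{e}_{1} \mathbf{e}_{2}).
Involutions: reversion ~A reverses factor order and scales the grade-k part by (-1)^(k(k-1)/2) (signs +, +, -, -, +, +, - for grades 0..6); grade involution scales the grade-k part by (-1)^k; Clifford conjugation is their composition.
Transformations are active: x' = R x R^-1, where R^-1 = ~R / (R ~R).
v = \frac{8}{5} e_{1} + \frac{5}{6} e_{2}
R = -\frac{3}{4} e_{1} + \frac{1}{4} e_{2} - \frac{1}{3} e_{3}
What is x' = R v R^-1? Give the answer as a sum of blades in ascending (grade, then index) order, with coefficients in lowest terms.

~R = -\frac{3}{4} e_{1} + \frac{1}{4} e_{2} - \frac{1}{3} e_{3}, and R ~R = -\frac{53}{72}, so R^-1 = ~R / (-\frac{53}{72}).
R v = \frac{119}{120} - \frac{41}{40} e_{12} + \frac{8}{15} e_{13} + \frac{5}{18} e_{23}
Answer: \frac{223}{530} e_{1} - \frac{1198}{795} e_{2} + \frac{238}{265} e_{3}


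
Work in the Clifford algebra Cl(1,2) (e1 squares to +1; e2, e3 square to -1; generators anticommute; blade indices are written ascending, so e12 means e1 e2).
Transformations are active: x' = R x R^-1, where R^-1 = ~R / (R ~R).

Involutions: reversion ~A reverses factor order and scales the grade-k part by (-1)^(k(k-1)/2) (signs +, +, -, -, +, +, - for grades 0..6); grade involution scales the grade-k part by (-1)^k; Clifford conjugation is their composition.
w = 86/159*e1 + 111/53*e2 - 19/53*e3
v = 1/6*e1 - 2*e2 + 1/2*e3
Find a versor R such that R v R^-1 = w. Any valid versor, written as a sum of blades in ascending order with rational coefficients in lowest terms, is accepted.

Here q(v) = q(w) = -38/9; the classical choice R = v + w = 75/106*e1 + 5/53*e2 + 15/106*e3 then realises v -> w under the sandwich.
Answer: 75/106*e1 + 5/53*e2 + 15/106*e3


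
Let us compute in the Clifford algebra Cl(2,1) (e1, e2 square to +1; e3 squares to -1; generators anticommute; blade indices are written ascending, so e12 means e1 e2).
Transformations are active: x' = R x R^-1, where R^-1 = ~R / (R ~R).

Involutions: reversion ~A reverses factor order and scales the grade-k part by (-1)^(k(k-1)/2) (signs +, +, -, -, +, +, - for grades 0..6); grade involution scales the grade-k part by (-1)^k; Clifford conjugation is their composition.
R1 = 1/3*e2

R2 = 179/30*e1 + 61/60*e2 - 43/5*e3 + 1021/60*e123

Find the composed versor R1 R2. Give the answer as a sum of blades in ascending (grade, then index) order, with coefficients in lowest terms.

Distribute over the terms of R1 (each basis-blade product reordered to ascending indices, repeated generators contracted through their squares):
(1/3*e2) R2 = 61/180 - 179/90*e12 - 1021/180*e13 - 43/15*e23
Answer: 61/180 - 179/90*e12 - 1021/180*e13 - 43/15*e23


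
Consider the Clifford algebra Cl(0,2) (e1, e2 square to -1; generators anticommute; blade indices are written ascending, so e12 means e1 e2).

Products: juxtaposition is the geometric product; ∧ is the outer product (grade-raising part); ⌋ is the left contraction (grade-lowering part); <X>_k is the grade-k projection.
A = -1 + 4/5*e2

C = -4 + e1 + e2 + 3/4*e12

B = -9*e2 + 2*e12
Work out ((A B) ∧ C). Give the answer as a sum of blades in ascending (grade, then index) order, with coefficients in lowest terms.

step 1: 36/5 + 8/5*e1 + 9*e2 - 2*e12
step 2: -144/5 + 4/5*e1 - 144/5*e2 + 6*e12
Answer: -144/5 + 4/5*e1 - 144/5*e2 + 6*e12


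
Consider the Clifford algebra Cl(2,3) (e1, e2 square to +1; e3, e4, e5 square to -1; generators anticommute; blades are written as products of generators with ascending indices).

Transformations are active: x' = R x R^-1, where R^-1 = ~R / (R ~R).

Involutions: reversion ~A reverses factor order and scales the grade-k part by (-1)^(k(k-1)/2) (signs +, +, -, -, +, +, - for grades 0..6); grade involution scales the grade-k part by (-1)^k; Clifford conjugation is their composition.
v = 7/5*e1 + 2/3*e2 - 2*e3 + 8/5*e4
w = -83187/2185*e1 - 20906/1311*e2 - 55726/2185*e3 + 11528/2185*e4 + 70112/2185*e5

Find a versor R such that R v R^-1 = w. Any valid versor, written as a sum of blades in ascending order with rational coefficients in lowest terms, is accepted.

Construction: equal norms (both -187/45) license R = v + w = -80128/2185*e1 - 20032/1311*e2 - 60096/2185*e3 + 15024/2185*e4 + 70112/2185*e5 — nothing changes along that direction, while (v - w)/2 changes sign, so v maps onto w.
Answer: -80128/2185*e1 - 20032/1311*e2 - 60096/2185*e3 + 15024/2185*e4 + 70112/2185*e5


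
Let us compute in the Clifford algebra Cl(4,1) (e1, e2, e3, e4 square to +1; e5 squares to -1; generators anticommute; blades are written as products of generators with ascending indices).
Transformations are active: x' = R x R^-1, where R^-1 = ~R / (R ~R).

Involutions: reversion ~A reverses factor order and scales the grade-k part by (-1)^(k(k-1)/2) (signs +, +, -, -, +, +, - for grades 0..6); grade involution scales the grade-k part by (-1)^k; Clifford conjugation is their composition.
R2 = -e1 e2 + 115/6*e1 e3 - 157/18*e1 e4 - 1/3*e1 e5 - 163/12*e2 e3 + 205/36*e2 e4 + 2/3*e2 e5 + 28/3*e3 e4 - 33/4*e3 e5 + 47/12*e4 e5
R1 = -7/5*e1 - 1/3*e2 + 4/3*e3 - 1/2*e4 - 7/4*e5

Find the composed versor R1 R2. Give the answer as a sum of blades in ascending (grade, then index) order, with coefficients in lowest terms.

Distribute over the terms of R1 (each basis-blade product reordered to ascending indices, repeated generators contracted through their squares):
(-7/5*e1) R2 = 7/5*e2 - 161/6*e3 + 1099/90*e4 + 7/15*e5 + 1141/60*e1 e2 e3 - 287/36*e1 e2 e4 - 14/15*e1 e2 e5 - 196/15*e1 e3 e4 + 231/20*e1 e3 e5 - 329/60*e1 e4 e5
(-1/3*e2) R2 = -1/3*e1 + 163/36*e3 - 205/108*e4 - 2/9*e5 + 115/18*e1 e2 e3 - 157/54*e1 e2 e4 - 1/9*e1 e2 e5 - 28/9*e2 e3 e4 + 11/4*e2 e3 e5 - 47/36*e2 e4 e5
(4/3*e3) R2 = -230/9*e1 + 163/9*e2 + 112/9*e4 - 11*e5 - 4/3*e1 e2 e3 + 314/27*e1 e3 e4 + 4/9*e1 e3 e5 - 205/27*e2 e3 e4 - 8/9*e2 e3 e5 + 47/9*e3 e4 e5
(-1/2*e4) R2 = -157/36*e1 + 205/72*e2 + 14/3*e3 - 47/24*e5 + 1/2*e1 e2 e4 - 115/12*e1 e3 e4 - 1/6*e1 e4 e5 + 163/24*e2 e3 e4 + 1/3*e2 e4 e5 - 33/8*e3 e4 e5
(-7/4*e5) R2 = 7/12*e1 - 7/6*e2 + 231/16*e3 - 329/48*e4 + 7/4*e1 e2 e5 - 805/24*e1 e3 e5 + 1099/72*e1 e4 e5 + 1141/48*e2 e3 e5 - 1435/144*e2 e4 e5 - 49/3*e3 e4 e5
Summing the partial products and collecting blades:
Answer: -89/3*e1 + 2543/120*e2 - 461/144*e3 + 34351/2160*e4 - 4577/360*e5 + 4333/180*e1 e2 e3 - 1121/108*e1 e2 e4 + 127/180*e1 e2 e5 - 5951/540*e1 e3 e4 - 7757/360*e1 e3 e5 + 3461/360*e1 e4 e5 - 845/216*e2 e3 e4 + 3691/144*e2 e3 e5 - 175/16*e2 e4 e5 - 1097/72*e3 e4 e5


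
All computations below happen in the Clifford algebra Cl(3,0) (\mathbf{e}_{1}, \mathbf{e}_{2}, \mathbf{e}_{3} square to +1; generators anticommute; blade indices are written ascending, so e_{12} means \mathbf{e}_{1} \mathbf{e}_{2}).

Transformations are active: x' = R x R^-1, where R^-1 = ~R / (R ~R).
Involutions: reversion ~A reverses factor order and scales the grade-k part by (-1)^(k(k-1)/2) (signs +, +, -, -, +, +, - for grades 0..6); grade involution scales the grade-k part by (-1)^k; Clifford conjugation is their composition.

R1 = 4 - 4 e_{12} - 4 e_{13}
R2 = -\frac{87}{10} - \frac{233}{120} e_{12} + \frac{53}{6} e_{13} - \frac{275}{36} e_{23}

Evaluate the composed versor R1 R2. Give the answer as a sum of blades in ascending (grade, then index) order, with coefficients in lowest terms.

Distribute over the terms of R1 (each basis-blade product reordered to ascending indices, repeated generators contracted through their squares):
(4) R2 = -\frac{174}{5} - \frac{233}{30} e_{12} + \frac{106}{3} e_{13} - \frac{275}{9} e_{23}
(-4 e_{12}) R2 = -\frac{233}{30} + \frac{174}{5} e_{12} + \frac{275}{9} e_{13} + \frac{106}{3} e_{23}
(-4 e_{13}) R2 = \frac{106}{3} - \frac{275}{9} e_{12} + \frac{174}{5} e_{13} + \frac{233}{30} e_{23}
Summing the partial products and collecting blades:
Answer: -\frac{217}{30} - \frac{317}{90} e_{12} + \frac{4531}{45} e_{13} + \frac{1129}{90} e_{23}


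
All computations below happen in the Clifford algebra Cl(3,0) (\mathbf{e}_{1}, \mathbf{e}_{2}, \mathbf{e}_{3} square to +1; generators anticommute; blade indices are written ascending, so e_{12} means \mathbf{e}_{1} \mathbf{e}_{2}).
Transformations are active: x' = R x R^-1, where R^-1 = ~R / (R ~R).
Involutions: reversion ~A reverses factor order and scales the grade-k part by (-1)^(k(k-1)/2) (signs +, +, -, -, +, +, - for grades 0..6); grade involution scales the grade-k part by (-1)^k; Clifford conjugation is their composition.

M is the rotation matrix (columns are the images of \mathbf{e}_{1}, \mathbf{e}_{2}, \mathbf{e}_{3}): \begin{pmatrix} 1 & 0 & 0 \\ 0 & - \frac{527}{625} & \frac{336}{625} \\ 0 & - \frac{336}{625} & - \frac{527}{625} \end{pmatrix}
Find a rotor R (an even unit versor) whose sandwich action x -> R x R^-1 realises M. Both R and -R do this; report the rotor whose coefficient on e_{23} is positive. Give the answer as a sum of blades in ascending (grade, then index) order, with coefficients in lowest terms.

Method: write R = a + b12*e_{12} + b13*e_{13} + b23*e_{23} with a^2 + b12^2 + b13^2 + b23^2 = 1 (so R^-1 = ~R). Expanding the columns R e_j ~R gives tr M = 4a^2 - 1 and, from the antisymmetric part, M21 - M12 = -4a*b12, M13 - M31 = 4a*b13, M32 - M23 = -4a*b23.
Here tr M = -\frac{429}{625}, so a^2 = (1 + tr M)/4 = \frac{49}{625} and a = ±\frac{7}{25}. Taking a = \frac{7}{25}: M21 - M12 = 0, M13 - M31 = 0, M32 - M23 = -\frac{672}{625}, giving b12 = 0, b13 = 0, b23 = \frac{24}{25}, i.e. R = \frac{7}{25} + \frac{24}{25} e_{23}.
Its e_{23} coefficient is already positive.
Answer: \frac{7}{25} + \frac{24}{25} e_{23}. Uniqueness: Spin(3) -> SO(3) maps R and -R to the same rotation of trace -\frac{429}{625}; fixing the sign of the e_{23} coefficient removes the ambiguity.


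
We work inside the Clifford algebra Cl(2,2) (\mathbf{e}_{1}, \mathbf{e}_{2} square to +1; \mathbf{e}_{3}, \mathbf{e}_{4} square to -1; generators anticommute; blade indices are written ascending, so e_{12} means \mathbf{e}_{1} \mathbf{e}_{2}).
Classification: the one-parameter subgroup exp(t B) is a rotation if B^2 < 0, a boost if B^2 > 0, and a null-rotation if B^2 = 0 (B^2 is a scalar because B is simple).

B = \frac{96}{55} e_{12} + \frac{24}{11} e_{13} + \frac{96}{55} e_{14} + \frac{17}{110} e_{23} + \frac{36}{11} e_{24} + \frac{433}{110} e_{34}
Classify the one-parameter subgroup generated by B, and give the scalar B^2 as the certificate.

B^2 term by term: the squares give (\frac{96}{55})^2*(e_{12})^2 + (\frac{24}{11})^2*(e_{13})^2 + (\frac{96}{55})^2*(e_{14})^2 + (\frac{17}{110})^2*(e_{23})^2 + (\frac{36}{11})^2*(e_{24})^2 + (\frac{433}{110})^2*(e_{34})^2 = \frac{9216}{3025}*(-1) + \frac{576}{121}*(+1) + \frac{9216}{3025}*(+1) + \frac{289}{12100}*(+1) + \frac{1296}{121}*(+1) + \frac{187489}{12100}*(-1) = 0 (each basis 2-blade squares to minus the product of its generators' squares); cross terms between blades sharing an index anticommute and cancel; the commuting (index-disjoint) pairs give grade-4 terms 2*c*c'*(blade product), which cancel blade by blade — e_{1234}: \frac{41568}{3025} - \frac{1728}{121} + \frac{1632}{3025} = 0 — confirming B is simple. So B^2 = 0.
Answer: null-rotation, certificate B^2 = 0. Certificate logic: 0 is a conjugation-invariant scalar, so its sign fixes rotation versus boost versus null-rotation outright.
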